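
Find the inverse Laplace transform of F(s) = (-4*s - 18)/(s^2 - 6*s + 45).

-5*exp(3*t)*sin(6*t) - 4*exp(3*t)*cos(6*t)

Complete the square in the denominator: s^2 - 6*s + 45 = (s - 3)^2 + 6^2.
Split the numerator to match: -4*s - 18 = -4·(s - 3) - 5·6.
Invert each term: -4·(s - 3)/((s - 3)^2 + 36) ↔ -4e^(3t)cos(6t); -5·6/((s - 3)^2 + 36) ↔ -5e^(3t)sin(6t).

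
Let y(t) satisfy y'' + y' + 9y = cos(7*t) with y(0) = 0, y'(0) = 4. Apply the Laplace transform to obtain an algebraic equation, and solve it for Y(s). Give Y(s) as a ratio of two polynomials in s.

Y(s) = (4*s^2 + s + 196)/(s^4 + s^3 + 58*s^2 + 49*s + 441)

Transform both sides with L{·}.
The derivative rules (L{y''} = s^2 Y - s·y(0) - y'(0) and L{y'} = sY - y(0), with y(0) = 0, y'(0) = 4) turn the left side into (s^2 + s + 9)Y - (4).
The right side is L{cos(7*t)} = s/(s^2 + 49).
So (s^2 + s + 9)Y = s/(s^2 + 49) + (4).
Solve for Y(s) and write it as one ratio of polynomials.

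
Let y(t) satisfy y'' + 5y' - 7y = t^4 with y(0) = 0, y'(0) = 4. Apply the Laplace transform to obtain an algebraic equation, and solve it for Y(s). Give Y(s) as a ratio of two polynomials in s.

Transform both sides with L{·}.
With L{y''} = s^2 Y - s·y(0) - y'(0) and L{y'} = sY - y(0), with y(0) = 0, y'(0) = 4: the LHS transforms to (s^2 + 5*s - 7)Y - (4).
The right side is L{t^4} = 24/s^5.
So (s^2 + 5*s - 7)Y = 24/s^5 + (4).
Solve for Y(s) and write it as one ratio of polynomials.

Y(s) = (4*s^5 + 24)/(s^7 + 5*s^6 - 7*s^5)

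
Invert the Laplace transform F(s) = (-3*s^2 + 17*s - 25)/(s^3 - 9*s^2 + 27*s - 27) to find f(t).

f(t) = -t^2*exp(3*t)/2 - t*exp(3*t) - 3*exp(3*t)

Factor the denominator: s^3 - 9*s^2 + 27*s - 27 = (s - 3)^3.
Partial fraction decomposition gives [-3/(s - 3)] + [-1/(s - 3)^2] + [-1/(s - 3)^3].
Invert each term: -3/(s - 3) ↔ -3e^(3t); -1/(s - 3)^2 ↔ -t·e^(3t); -1/(s - 3)^3 ↔ (-1/2)t^2·e^(3t).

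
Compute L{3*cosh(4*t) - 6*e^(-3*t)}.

Apply the Laplace transform termwise.
(3)·[L{cosh(4t)} = s/(s^2 - 16)]; (-6)·[L{e^(-3t)} = 1/(s + 3)].

3*s/(s^2 - 16) - 6/(s + 3)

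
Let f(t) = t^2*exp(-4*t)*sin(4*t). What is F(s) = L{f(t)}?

F(s) = 8*(3*s^2 + 24*s + 32)/(s^2 + 8*s + 32)^3

L{sin(4t)} = 4/(s^2 + 16).
Multiplying by e^(-4t) shifts s → s + 4, so L{exp(-4*t)*sin(4*t)} = 4/((s + 4)^2 + 16).
Then apply L{t^2·g(t)} = (-1)^2 d^2/ds^2[G(s)] with G(s) = 4/((s + 4)^2 + 16):
differentiating 2 times and applying the sign gives 8*(3*s^2 + 24*s + 32)/(s^2 + 8*s + 32)^3.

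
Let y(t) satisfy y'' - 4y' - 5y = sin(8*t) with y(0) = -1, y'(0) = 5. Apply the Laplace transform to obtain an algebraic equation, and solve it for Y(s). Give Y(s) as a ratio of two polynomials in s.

Transform both sides with L{·}.
With L{y''} = s^2 Y - s·y(0) - y'(0) and L{y'} = sY - y(0), with y(0) = -1, y'(0) = 5: the LHS transforms to (s^2 - 4*s - 5)Y - (-s + 9).
The right side is L{sin(8*t)} = 8/(s^2 + 64).
So (s^2 - 4*s - 5)Y = 8/(s^2 + 64) + (-s + 9).
Divide through and combine into a single rational function.

Y(s) = (-s^3 + 9*s^2 - 64*s + 584)/(s^4 - 4*s^3 + 59*s^2 - 256*s - 320)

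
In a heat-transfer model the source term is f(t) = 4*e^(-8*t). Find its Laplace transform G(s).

G(s) = 4/(s + 8)

L{4} = 4/s.
By the first shifting theorem, multiplying by e^(-8t) replaces s with s + 8.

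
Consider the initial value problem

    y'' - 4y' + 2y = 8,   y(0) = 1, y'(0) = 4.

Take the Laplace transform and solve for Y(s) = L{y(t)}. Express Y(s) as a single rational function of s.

Apply the Laplace transform to the equation.
With L{y''} = s^2 Y - s·y(0) - y'(0) and L{y'} = sY - y(0), with y(0) = 1, y'(0) = 4: the LHS transforms to (s^2 - 4*s + 2)Y - (s).
The right side is L{8} = 8/s.
So (s^2 - 4*s + 2)Y = 8/s + (s).
Divide through and combine into a single rational function.

Y(s) = (s^2 + 8)/(s^3 - 4*s^2 + 2*s)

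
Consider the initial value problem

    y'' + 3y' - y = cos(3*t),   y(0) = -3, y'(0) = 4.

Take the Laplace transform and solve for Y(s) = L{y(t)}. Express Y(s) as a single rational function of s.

Y(s) = (-3*s^3 - 5*s^2 - 26*s - 45)/(s^4 + 3*s^3 + 8*s^2 + 27*s - 9)

Take the Laplace transform of both sides.
The derivative rules (L{y''} = s^2 Y - s·y(0) - y'(0) and L{y'} = sY - y(0), with y(0) = -3, y'(0) = 4) turn the left side into (s^2 + 3*s - 1)Y - (-3*s - 5).
The right side is L{cos(3*t)} = s/(s^2 + 9).
So (s^2 + 3*s - 1)Y = s/(s^2 + 9) + (-3*s - 5).
Divide through and combine into a single rational function.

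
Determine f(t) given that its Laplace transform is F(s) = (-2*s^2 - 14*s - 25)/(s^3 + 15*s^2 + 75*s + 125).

Factor the denominator: s^3 + 15*s^2 + 75*s + 125 = (s + 5)^3.
Partial fraction decomposition gives [-2/(s + 5)] + [6/(s + 5)^2] + [-5/(s + 5)^3].
Invert each term: -2/(s + 5) ↔ -2e^(-5t); 6/(s + 5)^2 ↔ 6t·e^(-5t); -5/(s + 5)^3 ↔ (-5/2)t^2·e^(-5t).

f(t) = -5*t^2*exp(-5*t)/2 + 6*t*exp(-5*t) - 2*exp(-5*t)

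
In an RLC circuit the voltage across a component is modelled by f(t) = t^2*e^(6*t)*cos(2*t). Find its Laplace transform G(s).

G(s) = 2*(s - 6)*(s^2 - 12*s + 24)/(s^2 - 12*s + 40)^3

L{cos(2t)} = s/(s^2 + 4).
Multiplying by e^(6t) shifts s → s - 6, so L{e^(6*t)*cos(2*t)} = (s - 6)/((s - 6)^2 + 4).
Then apply L{t^2·g(t)} = (-1)^2 d^2/ds^2[H(s)] with H(s) = (s - 6)/((s - 6)^2 + 4):
differentiating 2 times and applying the sign gives 2*(s - 6)*(s^2 - 12*s + 24)/(s^2 - 12*s + 40)^3.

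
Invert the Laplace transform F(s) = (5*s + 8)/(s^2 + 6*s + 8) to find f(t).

f(t) = -exp(-2*t) + 6*exp(-4*t)

Factor the denominator: s^2 + 6*s + 8 = (s + 2)*(s + 4).
Partial fraction decomposition gives [-1/(s + 2)] + [6/(s + 4)].
Invert each term: -1/(s + 2) ↔ -e^(-2t); 6/(s + 4) ↔ 6e^(-4t).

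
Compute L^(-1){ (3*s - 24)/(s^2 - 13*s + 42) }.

Factor the denominator: s^2 - 13*s + 42 = (s - 7)*(s - 6).
Partial fraction decomposition gives [6/(s - 6)] + [-3/(s - 7)].
Invert each term: 6/(s - 6) ↔ 6e^(6t); -3/(s - 7) ↔ -3e^(7t).

-3*exp(7*t) + 6*exp(6*t)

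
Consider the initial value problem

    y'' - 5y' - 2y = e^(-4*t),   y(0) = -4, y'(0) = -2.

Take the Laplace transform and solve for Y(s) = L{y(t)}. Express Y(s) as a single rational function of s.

Take the Laplace transform of both sides.
With L{y''} = s^2 Y - s·y(0) - y'(0) and L{y'} = sY - y(0), with y(0) = -4, y'(0) = -2: the LHS transforms to (s^2 - 5*s - 2)Y - (-4*s + 18).
The right side is L{e^(-4*t)} = 1/(s + 4).
So (s^2 - 5*s - 2)Y = 1/(s + 4) + (-4*s + 18).
Divide through and combine into a single rational function.

Y(s) = (-4*s^2 + 2*s + 73)/(s^3 - s^2 - 22*s - 8)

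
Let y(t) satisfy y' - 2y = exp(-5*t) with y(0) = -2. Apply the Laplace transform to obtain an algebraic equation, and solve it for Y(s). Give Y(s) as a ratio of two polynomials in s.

Y(s) = (-2*s - 9)/(s^2 + 3*s - 10)

Transform both sides with L{·}.
Using L{y'} = sY - y(0) = sY - (-2), the left side becomes (s - 2)Y - (-2).
The right side is L{exp(-5*t)} = 1/(s + 5).
So (s - 2)Y = 1/(s + 5) + (-2).
Isolate Y and clear denominators.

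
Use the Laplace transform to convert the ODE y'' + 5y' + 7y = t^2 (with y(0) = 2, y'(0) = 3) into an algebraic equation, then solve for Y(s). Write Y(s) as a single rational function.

Transform both sides with L{·}.
The derivative rules (L{y''} = s^2 Y - s·y(0) - y'(0) and L{y'} = sY - y(0), with y(0) = 2, y'(0) = 3) turn the left side into (s^2 + 5*s + 7)Y - (2*s + 13).
The right side is L{t^2} = 2/s^3.
So (s^2 + 5*s + 7)Y = 2/s^3 + (2*s + 13).
Solve for Y(s) and write it as one ratio of polynomials.

Y(s) = (2*s^4 + 13*s^3 + 2)/(s^5 + 5*s^4 + 7*s^3)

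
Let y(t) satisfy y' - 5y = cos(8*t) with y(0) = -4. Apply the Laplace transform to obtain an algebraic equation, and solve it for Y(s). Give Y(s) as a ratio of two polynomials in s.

Y(s) = (-4*s^2 + s - 256)/(s^3 - 5*s^2 + 64*s - 320)

Take the Laplace transform of both sides.
Using L{y'} = sY - y(0) = sY - (-4), the left side becomes (s - 5)Y - (-4).
The right side is L{cos(8*t)} = s/(s^2 + 64).
So (s - 5)Y = s/(s^2 + 64) + (-4).
Divide through and combine into a single rational function.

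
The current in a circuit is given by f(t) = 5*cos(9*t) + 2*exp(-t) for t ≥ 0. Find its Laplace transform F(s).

The transform is linear, so treat each term independently.
(2)·[L{e^(-t)} = 1/(s + 1)]; (5)·[L{cos(9t)} = s/(s^2 + 81)].

F(s) = 5*s/(s^2 + 81) + 2/(s + 1)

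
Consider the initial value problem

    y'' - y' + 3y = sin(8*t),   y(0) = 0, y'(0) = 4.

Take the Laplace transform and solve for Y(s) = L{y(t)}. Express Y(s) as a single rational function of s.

Y(s) = (4*s^2 + 264)/(s^4 - s^3 + 67*s^2 - 64*s + 192)

Take the Laplace transform of both sides.
With L{y''} = s^2 Y - s·y(0) - y'(0) and L{y'} = sY - y(0), with y(0) = 0, y'(0) = 4: the LHS transforms to (s^2 - s + 3)Y - (4).
The right side is L{sin(8*t)} = 8/(s^2 + 64).
So (s^2 - s + 3)Y = 8/(s^2 + 64) + (4).
Solve for Y(s) and write it as one ratio of polynomials.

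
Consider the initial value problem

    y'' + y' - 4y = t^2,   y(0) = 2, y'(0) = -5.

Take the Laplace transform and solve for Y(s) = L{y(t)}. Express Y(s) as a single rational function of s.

Y(s) = (2*s^4 - 3*s^3 + 2)/(s^5 + s^4 - 4*s^3)

Apply the Laplace transform to the equation.
With L{y''} = s^2 Y - s·y(0) - y'(0) and L{y'} = sY - y(0), with y(0) = 2, y'(0) = -5: the LHS transforms to (s^2 + s - 4)Y - (2*s - 3).
The right side is L{t^2} = 2/s^3.
So (s^2 + s - 4)Y = 2/s^3 + (2*s - 3).
Solve for Y(s) and write it as one ratio of polynomials.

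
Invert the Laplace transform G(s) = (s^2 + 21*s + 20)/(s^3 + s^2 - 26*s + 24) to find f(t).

f(t) = 4*exp(4*t) - 2*exp(t) - exp(-6*t)

Factor the denominator: s^3 + s^2 - 26*s + 24 = (s - 4)*(s - 1)*(s + 6).
Partial fraction decomposition gives [4/(s - 4)] + [-1/(s + 6)] + [-2/(s - 1)].
Invert each term: 4/(s - 4) ↔ 4e^(4t); -1/(s + 6) ↔ -e^(-6t); -2/(s - 1) ↔ -2e^(t).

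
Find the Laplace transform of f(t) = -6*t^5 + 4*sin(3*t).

The transform is linear, so treat each term independently.
(-6)·[L{t^5} = 5!/s^6 = 120/s^6]; (4)·[L{sin(3t)} = 3/(s^2 + 9)].

12/(s^2 + 9) - 720/s^6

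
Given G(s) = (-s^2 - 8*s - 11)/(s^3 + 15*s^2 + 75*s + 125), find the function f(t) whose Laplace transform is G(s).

f(t) = 2*t^2*exp(-5*t) + 2*t*exp(-5*t) - exp(-5*t)

Factor the denominator: s^3 + 15*s^2 + 75*s + 125 = (s + 5)^3.
Partial fraction decomposition gives [-1/(s + 5)] + [2/(s + 5)^2] + [4/(s + 5)^3].
Invert each term: -1/(s + 5) ↔ -e^(-5t); 2/(s + 5)^2 ↔ 2t·e^(-5t); 4/(s + 5)^3 ↔ (2)t^2·e^(-5t).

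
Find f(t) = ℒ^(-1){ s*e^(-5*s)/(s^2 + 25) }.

f(t) = Heaviside(t - 5)*(cos(5*t - 25))

The factor e^(-5s) signals a time shift by c = 5 (second shifting theorem).
L{cos(5t)} = s/(s^2 + 25), so L^-1{s/(s^2 + 25)} = cos(5*t).
Hence the inverse is u(t - 5) times that function evaluated at t - 5.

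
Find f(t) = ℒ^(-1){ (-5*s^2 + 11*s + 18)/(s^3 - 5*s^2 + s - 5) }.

f(t) = -2*exp(5*t) - 4*sin(t) - 3*cos(t)

Factor the denominator: s^3 - 5*s^2 + s - 5 = (s - 5)*(s^2 + 1).
Partial fraction decomposition gives [-2/(s - 5)] + [-3*s/(s^2 + 1)] + [-4/(s^2 + 1)].
Invert each term: -2/(s - 5) ↔ -2e^(5t); -3·s/(s^2 + 1) ↔ -3cos(t); -4·1/(s^2 + 1) ↔ -4sin(t).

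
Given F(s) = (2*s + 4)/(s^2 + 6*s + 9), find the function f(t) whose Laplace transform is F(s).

f(t) = -2*t*exp(-3*t) + 2*exp(-3*t)

Factor the denominator: s^2 + 6*s + 9 = (s + 3)^2.
Partial fraction decomposition gives [2/(s + 3)] + [-2/(s + 3)^2].
Invert each term: 2/(s + 3) ↔ 2e^(-3t); -2/(s + 3)^2 ↔ -2t·e^(-3t).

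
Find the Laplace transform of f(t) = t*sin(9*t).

L{sin(9t)} = 9/(s^2 + 81).
Then apply L{t·g(t)} = -d/ds[G(s)] with G(s) = 9/(s^2 + 81):
differentiating 1 time and applying the sign gives 18*s/(s^2 + 81)^2.

18*s/(s^2 + 81)^2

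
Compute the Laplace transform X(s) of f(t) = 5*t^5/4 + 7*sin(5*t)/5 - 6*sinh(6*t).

By linearity of the Laplace transform, transform each term separately.
(5/4)·[L{t^5} = 5!/s^6 = 120/s^6]; (7/5)·[L{sin(5t)} = 5/(s^2 + 25)]; (-6)·[L{sinh(6t)} = 6/(s^2 - 36)].

X(s) = 7/(s^2 + 25) - 36/(s^2 - 36) + 150/s^6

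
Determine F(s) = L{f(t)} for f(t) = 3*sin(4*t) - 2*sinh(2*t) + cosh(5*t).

F(s) = s/(s^2 - 25) + 12/(s^2 + 16) - 4/(s^2 - 4)

The transform is linear, so treat each term independently.
L{cosh(5t)} = s/(s^2 - 25); (-2)·[L{sinh(2t)} = 2/(s^2 - 4)]; (3)·[L{sin(4t)} = 4/(s^2 + 16)].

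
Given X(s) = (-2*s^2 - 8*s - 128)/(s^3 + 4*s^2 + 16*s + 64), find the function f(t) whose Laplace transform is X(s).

Factor the denominator: s^3 + 4*s^2 + 16*s + 64 = (s + 4)*(s^2 + 16).
Partial fraction decomposition gives [-4/(s + 4)] + [2*s/(s^2 + 16)] + [-16/(s^2 + 16)].
Invert each term: -4/(s + 4) ↔ -4e^(-4t); 2·s/(s^2 + 16) ↔ 2cos(4t); -4·4/(s^2 + 16) ↔ -4sin(4t).

f(t) = -4*sin(4*t) + 2*cos(4*t) - 4*exp(-4*t)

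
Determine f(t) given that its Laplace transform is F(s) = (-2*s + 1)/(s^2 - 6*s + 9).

f(t) = -5*t*exp(3*t) - 2*exp(3*t)

Factor the denominator: s^2 - 6*s + 9 = (s - 3)^2.
Partial fraction decomposition gives [-2/(s - 3)] + [-5/(s - 3)^2].
Invert each term: -2/(s - 3) ↔ -2e^(3t); -5/(s - 3)^2 ↔ -5t·e^(3t).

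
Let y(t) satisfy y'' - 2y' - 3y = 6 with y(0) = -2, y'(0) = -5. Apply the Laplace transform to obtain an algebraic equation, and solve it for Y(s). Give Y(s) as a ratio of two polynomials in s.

Transform both sides with L{·}.
The derivative rules (L{y''} = s^2 Y - s·y(0) - y'(0) and L{y'} = sY - y(0), with y(0) = -2, y'(0) = -5) turn the left side into (s^2 - 2*s - 3)Y - (-2*s - 1).
The right side is L{6} = 6/s.
So (s^2 - 2*s - 3)Y = 6/s + (-2*s - 1).
Divide through and combine into a single rational function.

Y(s) = (-2*s^2 - s + 6)/(s^3 - 2*s^2 - 3*s)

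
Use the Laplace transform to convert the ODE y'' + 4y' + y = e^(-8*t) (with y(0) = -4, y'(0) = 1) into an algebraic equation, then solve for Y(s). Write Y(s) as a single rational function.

Laplace-transform each side.
The derivative rules (L{y''} = s^2 Y - s·y(0) - y'(0) and L{y'} = sY - y(0), with y(0) = -4, y'(0) = 1) turn the left side into (s^2 + 4*s + 1)Y - (-4*s - 15).
The right side is L{e^(-8*t)} = 1/(s + 8).
So (s^2 + 4*s + 1)Y = 1/(s + 8) + (-4*s - 15).
Solve for Y(s) and write it as one ratio of polynomials.

Y(s) = (-4*s^2 - 47*s - 119)/(s^3 + 12*s^2 + 33*s + 8)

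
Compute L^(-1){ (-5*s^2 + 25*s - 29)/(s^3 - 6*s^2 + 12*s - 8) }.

Factor the denominator: s^3 - 6*s^2 + 12*s - 8 = (s - 2)^3.
Partial fraction decomposition gives [-5/(s - 2)] + [5/(s - 2)^2] + [(s - 2)^(-3)].
Invert each term: -5/(s - 2) ↔ -5e^(2t); 5/(s - 2)^2 ↔ 5t·e^(2t); 1/(s - 2)^3 ↔ (1/2)t^2·e^(2t).

t^2*exp(2*t)/2 + 5*t*exp(2*t) - 5*exp(2*t)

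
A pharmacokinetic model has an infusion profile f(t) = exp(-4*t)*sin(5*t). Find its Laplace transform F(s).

L{sin(5t)} = 5/(s^2 + 25).
By the first shifting theorem, multiplying by e^(-4t) replaces s with s + 4.

F(s) = 5/((s + 4)^2 + 25)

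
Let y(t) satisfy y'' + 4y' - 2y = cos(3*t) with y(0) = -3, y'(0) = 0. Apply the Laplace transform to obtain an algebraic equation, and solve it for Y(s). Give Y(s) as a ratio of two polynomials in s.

Apply the Laplace transform to the equation.
The derivative rules (L{y''} = s^2 Y - s·y(0) - y'(0) and L{y'} = sY - y(0), with y(0) = -3, y'(0) = 0) turn the left side into (s^2 + 4*s - 2)Y - (-3*s - 12).
The right side is L{cos(3*t)} = s/(s^2 + 9).
So (s^2 + 4*s - 2)Y = s/(s^2 + 9) + (-3*s - 12).
Solve for Y(s) and write it as one ratio of polynomials.

Y(s) = (-3*s^3 - 12*s^2 - 26*s - 108)/(s^4 + 4*s^3 + 7*s^2 + 36*s - 18)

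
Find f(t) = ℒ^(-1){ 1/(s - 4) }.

Since L{e^(4t)} = 1/(s - 4), the inverse is e^(4*t).

f(t) = exp(4*t)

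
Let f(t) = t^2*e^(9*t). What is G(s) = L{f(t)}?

G(s) = 2/(s - 9)^3

L{e^(9t)} = 1/(s - 9).
Then apply L{t^2·g(t)} = (-1)^2 d^2/ds^2[H(s)] with H(s) = 1/(s - 9):
differentiating 2 times and applying the sign gives 2/(s - 9)^3.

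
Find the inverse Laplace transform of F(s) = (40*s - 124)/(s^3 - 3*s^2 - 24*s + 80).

Factor the denominator: s^3 - 3*s^2 - 24*s + 80 = (s - 4)^2*(s + 5).
Partial fraction decomposition gives [4/(s - 4)] + [4/(s - 4)^2] + [-4/(s + 5)].
Invert each term: 4/(s - 4) ↔ 4e^(4t); 4/(s - 4)^2 ↔ 4t·e^(4t); -4/(s + 5) ↔ -4e^(-5t).

4*t*exp(4*t) + 4*exp(4*t) - 4*exp(-5*t)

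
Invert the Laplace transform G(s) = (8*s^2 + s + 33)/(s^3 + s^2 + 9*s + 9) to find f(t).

f(t) = -sin(3*t) + 4*cos(3*t) + 4*exp(-t)

Factor the denominator: s^3 + s^2 + 9*s + 9 = (s + 1)*(s^2 + 9).
Partial fraction decomposition gives [4/(s + 1)] + [4*s/(s^2 + 9)] + [-3/(s^2 + 9)].
Invert each term: 4/(s + 1) ↔ 4e^(-t); 4·s/(s^2 + 9) ↔ 4cos(3t); -1·3/(s^2 + 9) ↔ -sin(3t).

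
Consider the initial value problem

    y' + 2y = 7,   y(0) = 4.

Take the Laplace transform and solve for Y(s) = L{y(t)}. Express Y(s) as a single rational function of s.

Transform both sides with L{·}.
Using L{y'} = sY - y(0) = sY - 4, the left side becomes (s + 2)Y - (4).
The right side is L{7} = 7/s.
So (s + 2)Y = 7/s + (4).
Isolate Y and clear denominators.

Y(s) = (4*s + 7)/(s^2 + 2*s)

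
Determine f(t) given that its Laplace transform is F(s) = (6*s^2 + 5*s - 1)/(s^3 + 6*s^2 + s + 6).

f(t) = -sin(t) + cos(t) + 5*exp(-6*t)

Factor the denominator: s^3 + 6*s^2 + s + 6 = (s + 6)*(s^2 + 1).
Partial fraction decomposition gives [5/(s + 6)] + [s/(s^2 + 1)] + [-1/(s^2 + 1)].
Invert each term: 5/(s + 6) ↔ 5e^(-6t); 1·s/(s^2 + 1) ↔ cos(t); -1·1/(s^2 + 1) ↔ -sin(t).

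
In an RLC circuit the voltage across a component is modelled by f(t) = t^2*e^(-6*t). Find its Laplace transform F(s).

L{e^(-6t)} = 1/(s + 6).
Then apply L{t^2·g(t)} = (-1)^2 d^2/ds^2[G(s)] with G(s) = 1/(s + 6):
differentiating 2 times and applying the sign gives 2/(s + 6)^3.

F(s) = 2/(s + 6)^3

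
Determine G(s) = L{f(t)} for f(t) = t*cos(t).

G(s) = (s - 1)*(s + 1)/(s^2 + 1)^2

L{cos(t)} = s/(s^2 + 1).
Then apply L{t·g(t)} = -d/ds[H(s)] with H(s) = s/(s^2 + 1):
differentiating 1 time and applying the sign gives (s - 1)*(s + 1)/(s^2 + 1)^2.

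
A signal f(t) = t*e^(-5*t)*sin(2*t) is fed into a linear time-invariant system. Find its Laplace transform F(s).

F(s) = 4*(s + 5)/(s^2 + 10*s + 29)^2

L{sin(2t)} = 2/(s^2 + 4).
Multiplying by e^(-5t) shifts s → s + 5, so L{e^(-5*t)*sin(2*t)} = 2/((s + 5)^2 + 4).
Then apply L{t·g(t)} = -d/ds[G(s)] with G(s) = 2/((s + 5)^2 + 4):
differentiating 1 time and applying the sign gives 4*(s + 5)/(s^2 + 10*s + 29)^2.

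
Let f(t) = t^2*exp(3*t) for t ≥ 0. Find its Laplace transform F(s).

L{e^(3t)} = 1/(s - 3).
Then apply L{t^2·g(t)} = (-1)^2 d^2/ds^2[G(s)] with G(s) = 1/(s - 3):
differentiating 2 times and applying the sign gives 2/(s - 3)^3.

F(s) = 2/(s - 3)^3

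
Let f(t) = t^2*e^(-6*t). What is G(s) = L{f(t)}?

G(s) = 2/(s + 6)^3

L{e^(-6t)} = 1/(s + 6).
Then apply L{t^2·g(t)} = (-1)^2 d^2/ds^2[H(s)] with H(s) = 1/(s + 6):
differentiating 2 times and applying the sign gives 2/(s + 6)^3.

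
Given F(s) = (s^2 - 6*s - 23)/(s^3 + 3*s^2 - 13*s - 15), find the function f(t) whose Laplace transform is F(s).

f(t) = -exp(3*t) + exp(-t) + exp(-5*t)

Factor the denominator: s^3 + 3*s^2 - 13*s - 15 = (s - 3)*(s + 1)*(s + 5).
Partial fraction decomposition gives [1/(s + 1)] + [1/(s + 5)] + [-1/(s - 3)].
Invert each term: 1/(s + 1) ↔ e^(-t); 1/(s + 5) ↔ e^(-5t); -1/(s - 3) ↔ -e^(3t).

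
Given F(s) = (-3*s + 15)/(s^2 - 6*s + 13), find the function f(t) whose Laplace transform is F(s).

Complete the square in the denominator: s^2 - 6*s + 13 = (s - 3)^2 + 2^2.
Split the numerator to match: -3*s + 15 = -3·(s - 3) + 3·2.
Invert each term: -3·(s - 3)/((s - 3)^2 + 4) ↔ -3e^(3t)cos(2t); 3·2/((s - 3)^2 + 4) ↔ 3e^(3t)sin(2t).

f(t) = 3*exp(3*t)*sin(2*t) - 3*exp(3*t)*cos(2*t)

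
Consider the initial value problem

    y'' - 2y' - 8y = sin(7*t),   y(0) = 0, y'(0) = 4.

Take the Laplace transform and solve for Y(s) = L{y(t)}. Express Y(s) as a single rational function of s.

Take the Laplace transform of both sides.
Using L{y''} = s^2 Y - s·y(0) - y'(0) and L{y'} = sY - y(0), with y(0) = 0, y'(0) = 4, the left side becomes (s^2 - 2*s - 8)Y - (4).
The right side is L{sin(7*t)} = 7/(s^2 + 49).
So (s^2 - 2*s - 8)Y = 7/(s^2 + 49) + (4).
Isolate Y and clear denominators.

Y(s) = (4*s^2 + 203)/(s^4 - 2*s^3 + 41*s^2 - 98*s - 392)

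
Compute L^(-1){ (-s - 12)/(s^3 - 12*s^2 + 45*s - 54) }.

Factor the denominator: s^3 - 12*s^2 + 45*s - 54 = (s - 6)*(s - 3)^2.
Partial fraction decomposition gives [2/(s - 3)] + [5/(s - 3)^2] + [-2/(s - 6)].
Invert each term: 2/(s - 3) ↔ 2e^(3t); 5/(s - 3)^2 ↔ 5t·e^(3t); -2/(s - 6) ↔ -2e^(6t).

5*t*exp(3*t) - 2*exp(6*t) + 2*exp(3*t)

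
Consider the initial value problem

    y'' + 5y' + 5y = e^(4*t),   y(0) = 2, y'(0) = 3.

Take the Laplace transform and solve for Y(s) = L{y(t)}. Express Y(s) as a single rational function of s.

Take the Laplace transform of both sides.
With L{y''} = s^2 Y - s·y(0) - y'(0) and L{y'} = sY - y(0), with y(0) = 2, y'(0) = 3: the LHS transforms to (s^2 + 5*s + 5)Y - (2*s + 13).
The right side is L{e^(4*t)} = 1/(s - 4).
So (s^2 + 5*s + 5)Y = 1/(s - 4) + (2*s + 13).
Solve for Y(s) and write it as one ratio of polynomials.

Y(s) = (2*s^2 + 5*s - 51)/(s^3 + s^2 - 15*s - 20)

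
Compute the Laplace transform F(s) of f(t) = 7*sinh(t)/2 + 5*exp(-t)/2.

By linearity of the Laplace transform, transform each term separately.
(7/2)·[L{sinh(t)} = 1/(s^2 - 1)]; (5/2)·[L{e^(-t)} = 1/(s + 1)].

F(s) = 7/(2*(s^2 - 1)) + 5/(2*(s + 1))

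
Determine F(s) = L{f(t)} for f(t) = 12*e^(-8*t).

F(s) = 12/(s + 8)

L{12} = 12/s.
By the first shifting theorem, multiplying by e^(-8t) replaces s with s + 8.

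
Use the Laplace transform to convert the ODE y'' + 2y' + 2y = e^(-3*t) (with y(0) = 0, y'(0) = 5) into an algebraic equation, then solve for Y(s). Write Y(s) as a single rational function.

Y(s) = (5*s + 16)/(s^3 + 5*s^2 + 8*s + 6)

Transform both sides with L{·}.
Using L{y''} = s^2 Y - s·y(0) - y'(0) and L{y'} = sY - y(0), with y(0) = 0, y'(0) = 5, the left side becomes (s^2 + 2*s + 2)Y - (5).
The right side is L{e^(-3*t)} = 1/(s + 3).
So (s^2 + 2*s + 2)Y = 1/(s + 3) + (5).
Divide through and combine into a single rational function.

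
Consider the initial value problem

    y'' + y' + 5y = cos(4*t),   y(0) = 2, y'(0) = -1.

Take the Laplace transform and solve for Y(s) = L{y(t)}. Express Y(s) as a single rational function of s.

Laplace-transform each side.
With L{y''} = s^2 Y - s·y(0) - y'(0) and L{y'} = sY - y(0), with y(0) = 2, y'(0) = -1: the LHS transforms to (s^2 + s + 5)Y - (2*s + 1).
The right side is L{cos(4*t)} = s/(s^2 + 16).
So (s^2 + s + 5)Y = s/(s^2 + 16) + (2*s + 1).
Solve for Y(s) and write it as one ratio of polynomials.

Y(s) = (2*s^3 + s^2 + 33*s + 16)/(s^4 + s^3 + 21*s^2 + 16*s + 80)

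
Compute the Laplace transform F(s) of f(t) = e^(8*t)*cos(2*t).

L{cos(2t)} = s/(s^2 + 4).
By the first shifting theorem, multiplying by e^(8t) replaces s with s - 8.

F(s) = (s - 8)/((s - 8)^2 + 4)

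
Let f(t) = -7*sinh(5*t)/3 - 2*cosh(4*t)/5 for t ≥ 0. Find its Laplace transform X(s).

By linearity of the Laplace transform, transform each term separately.
(-7/3)·[L{sinh(5t)} = 5/(s^2 - 25)]; (-2/5)·[L{cosh(4t)} = s/(s^2 - 16)].

X(s) = -2*s/(5*(s^2 - 16)) - 35/(3*(s^2 - 25))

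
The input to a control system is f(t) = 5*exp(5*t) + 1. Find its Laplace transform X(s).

The transform is linear, so treat each term independently.
(5)·[L{e^(5t)} = 1/(s - 5)]; L{1} = 1/s.

X(s) = 5/(s - 5) + 1/s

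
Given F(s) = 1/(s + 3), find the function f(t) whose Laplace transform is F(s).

Since L{e^(-3t)} = 1/(s + 3), the inverse is e^(-3*t).

f(t) = exp(-3*t)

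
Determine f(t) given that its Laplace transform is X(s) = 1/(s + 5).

f(t) = exp(-5*t)

Since L{e^(-5t)} = 1/(s + 5), the inverse is e^(-5*t).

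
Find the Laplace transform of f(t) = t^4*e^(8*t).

L{t^4} = 4!/s^5 = 24/s^5.
By the first shifting theorem, multiplying by e^(8t) replaces s with s - 8.

24/(s - 8)^5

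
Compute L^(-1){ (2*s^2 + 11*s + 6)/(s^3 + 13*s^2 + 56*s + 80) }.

Factor the denominator: s^3 + 13*s^2 + 56*s + 80 = (s + 4)^2*(s + 5).
Partial fraction decomposition gives [1/(s + 4)] + [-6/(s + 4)^2] + [1/(s + 5)].
Invert each term: 1/(s + 4) ↔ e^(-4t); -6/(s + 4)^2 ↔ -6t·e^(-4t); 1/(s + 5) ↔ e^(-5t).

-6*t*exp(-4*t) + exp(-4*t) + exp(-5*t)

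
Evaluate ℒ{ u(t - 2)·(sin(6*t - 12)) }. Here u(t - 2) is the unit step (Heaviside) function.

By the second shifting theorem, L{u(t - c)·g(t - c)} = e^(-cs)·G(s) with c = 2 and G(s) = L{g(t)}.
L{sin(6t)} = 6/(s^2 + 36).

6*exp(-2*s)/(s^2 + 36)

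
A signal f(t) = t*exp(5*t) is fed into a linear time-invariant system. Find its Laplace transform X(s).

L{e^(5t)} = 1/(s - 5).
Then apply L{t·g(t)} = -d/ds[G(s)] with G(s) = 1/(s - 5):
differentiating 1 time and applying the sign gives (s - 5)^(-2).

X(s) = (s - 5)^(-2)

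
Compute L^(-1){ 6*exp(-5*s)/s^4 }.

The factor e^(-5s) signals a time shift by c = 5 (second shifting theorem).
L{t^3} = 3!/s^4 = 6/s^4, so L^-1{6/s^4} = t^3.
Hence the inverse is u(t - 5) times that function evaluated at t - 5.

Heaviside(t - 5)*((t - 5)^3)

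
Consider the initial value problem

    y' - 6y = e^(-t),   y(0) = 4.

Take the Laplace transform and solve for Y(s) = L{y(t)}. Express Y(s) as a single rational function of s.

Apply the Laplace transform to the equation.
The derivative rules (L{y'} = sY - y(0) = sY - 4) turn the left side into (s - 6)Y - (4).
The right side is L{e^(-t)} = 1/(s + 1).
So (s - 6)Y = 1/(s + 1) + (4).
Divide through and combine into a single rational function.

Y(s) = (4*s + 5)/(s^2 - 5*s - 6)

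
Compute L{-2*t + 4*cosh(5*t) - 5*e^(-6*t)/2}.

4*s/(s^2 - 25) - 5/(2*(s + 6)) - 2/s^2

By linearity of the Laplace transform, transform each term separately.
(4)·[L{cosh(5t)} = s/(s^2 - 25)]; (-5/2)·[L{e^(-6t)} = 1/(s + 6)]; (-2)·[L{t} = 1!/s^2 = 1/s^2].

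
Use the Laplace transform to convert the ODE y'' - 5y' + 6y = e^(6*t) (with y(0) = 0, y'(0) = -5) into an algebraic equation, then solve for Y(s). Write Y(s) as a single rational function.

Y(s) = (-5*s + 31)/(s^3 - 11*s^2 + 36*s - 36)

Laplace-transform each side.
Using L{y''} = s^2 Y - s·y(0) - y'(0) and L{y'} = sY - y(0), with y(0) = 0, y'(0) = -5, the left side becomes (s^2 - 5*s + 6)Y - (-5).
The right side is L{e^(6*t)} = 1/(s - 6).
So (s^2 - 5*s + 6)Y = 1/(s - 6) + (-5).
Divide through and combine into a single rational function.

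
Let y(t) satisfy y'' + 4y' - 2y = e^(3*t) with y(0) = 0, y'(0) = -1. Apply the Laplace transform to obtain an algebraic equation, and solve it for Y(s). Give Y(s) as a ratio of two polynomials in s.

Transform both sides with L{·}.
With L{y''} = s^2 Y - s·y(0) - y'(0) and L{y'} = sY - y(0), with y(0) = 0, y'(0) = -1: the LHS transforms to (s^2 + 4*s - 2)Y - (-1).
The right side is L{e^(3*t)} = 1/(s - 3).
So (s^2 + 4*s - 2)Y = 1/(s - 3) + (-1).
Divide through and combine into a single rational function.

Y(s) = (-s + 4)/(s^3 + s^2 - 14*s + 6)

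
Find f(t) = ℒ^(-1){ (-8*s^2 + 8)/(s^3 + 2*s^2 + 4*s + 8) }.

f(t) = 5*sin(2*t) - 5*cos(2*t) - 3*exp(-2*t)

Factor the denominator: s^3 + 2*s^2 + 4*s + 8 = (s + 2)*(s^2 + 4).
Partial fraction decomposition gives [-3/(s + 2)] + [-5*s/(s^2 + 4)] + [10/(s^2 + 4)].
Invert each term: -3/(s + 2) ↔ -3e^(-2t); -5·s/(s^2 + 4) ↔ -5cos(2t); 5·2/(s^2 + 4) ↔ 5sin(2t).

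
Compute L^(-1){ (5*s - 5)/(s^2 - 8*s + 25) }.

Complete the square in the denominator: s^2 - 8*s + 25 = (s - 4)^2 + 3^2.
Split the numerator to match: 5*s - 5 = 5·(s - 4) + 5·3.
Invert each term: 5·(s - 4)/((s - 4)^2 + 9) ↔ 5e^(4t)cos(3t); 5·3/((s - 4)^2 + 9) ↔ 5e^(4t)sin(3t).

5*exp(4*t)*sin(3*t) + 5*exp(4*t)*cos(3*t)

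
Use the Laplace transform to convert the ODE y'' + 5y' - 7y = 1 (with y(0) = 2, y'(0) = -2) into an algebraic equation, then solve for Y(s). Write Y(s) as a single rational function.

Y(s) = (2*s^2 + 8*s + 1)/(s^3 + 5*s^2 - 7*s)

Apply the Laplace transform to the equation.
With L{y''} = s^2 Y - s·y(0) - y'(0) and L{y'} = sY - y(0), with y(0) = 2, y'(0) = -2: the LHS transforms to (s^2 + 5*s - 7)Y - (2*s + 8).
The right side is L{1} = 1/s.
So (s^2 + 5*s - 7)Y = 1/s + (2*s + 8).
Solve for Y(s) and write it as one ratio of polynomials.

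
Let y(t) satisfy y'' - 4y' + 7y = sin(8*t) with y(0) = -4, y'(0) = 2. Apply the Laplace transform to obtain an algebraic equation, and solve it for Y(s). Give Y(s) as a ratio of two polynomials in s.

Laplace-transform each side.
The derivative rules (L{y''} = s^2 Y - s·y(0) - y'(0) and L{y'} = sY - y(0), with y(0) = -4, y'(0) = 2) turn the left side into (s^2 - 4*s + 7)Y - (-4*s + 18).
The right side is L{sin(8*t)} = 8/(s^2 + 64).
So (s^2 - 4*s + 7)Y = 8/(s^2 + 64) + (-4*s + 18).
Divide through and combine into a single rational function.

Y(s) = (-4*s^3 + 18*s^2 - 256*s + 1160)/(s^4 - 4*s^3 + 71*s^2 - 256*s + 448)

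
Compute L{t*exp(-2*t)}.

L{e^(-2t)} = 1/(s + 2).
Then apply L{t·g(t)} = -d/ds[G(s)] with G(s) = 1/(s + 2):
differentiating 1 time and applying the sign gives (s + 2)^(-2).

(s + 2)^(-2)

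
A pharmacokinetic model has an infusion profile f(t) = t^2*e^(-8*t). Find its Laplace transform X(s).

L{e^(-8t)} = 1/(s + 8).
Then apply L{t^2·g(t)} = (-1)^2 d^2/ds^2[G(s)] with G(s) = 1/(s + 8):
differentiating 2 times and applying the sign gives 2/(s + 8)^3.

X(s) = 2/(s + 8)^3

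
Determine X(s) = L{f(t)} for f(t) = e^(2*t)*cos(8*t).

X(s) = (s - 2)/((s - 2)^2 + 64)

L{cos(8t)} = s/(s^2 + 64).
By the first shifting theorem, multiplying by e^(2t) replaces s with s - 2.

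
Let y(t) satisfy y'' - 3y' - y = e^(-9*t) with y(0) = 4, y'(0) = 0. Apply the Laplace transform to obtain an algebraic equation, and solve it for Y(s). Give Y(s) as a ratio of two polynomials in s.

Take the Laplace transform of both sides.
Using L{y''} = s^2 Y - s·y(0) - y'(0) and L{y'} = sY - y(0), with y(0) = 4, y'(0) = 0, the left side becomes (s^2 - 3*s - 1)Y - (4*s - 12).
The right side is L{e^(-9*t)} = 1/(s + 9).
So (s^2 - 3*s - 1)Y = 1/(s + 9) + (4*s - 12).
Solve for Y(s) and write it as one ratio of polynomials.

Y(s) = (4*s^2 + 24*s - 107)/(s^3 + 6*s^2 - 28*s - 9)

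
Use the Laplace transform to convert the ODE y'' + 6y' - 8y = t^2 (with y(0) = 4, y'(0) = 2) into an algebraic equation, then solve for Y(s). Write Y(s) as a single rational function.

Transform both sides with L{·}.
Using L{y''} = s^2 Y - s·y(0) - y'(0) and L{y'} = sY - y(0), with y(0) = 4, y'(0) = 2, the left side becomes (s^2 + 6*s - 8)Y - (4*s + 26).
The right side is L{t^2} = 2/s^3.
So (s^2 + 6*s - 8)Y = 2/s^3 + (4*s + 26).
Isolate Y and clear denominators.

Y(s) = (4*s^4 + 26*s^3 + 2)/(s^5 + 6*s^4 - 8*s^3)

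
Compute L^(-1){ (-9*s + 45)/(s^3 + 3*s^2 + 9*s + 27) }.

sin(3*t) - 4*cos(3*t) + 4*exp(-3*t)

Factor the denominator: s^3 + 3*s^2 + 9*s + 27 = (s + 3)*(s^2 + 9).
Partial fraction decomposition gives [4/(s + 3)] + [-4*s/(s^2 + 9)] + [3/(s^2 + 9)].
Invert each term: 4/(s + 3) ↔ 4e^(-3t); -4·s/(s^2 + 9) ↔ -4cos(3t); 1·3/(s^2 + 9) ↔ sin(3t).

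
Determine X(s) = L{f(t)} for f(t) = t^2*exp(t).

L{e^(t)} = 1/(s - 1).
Then apply L{t^2·g(t)} = (-1)^2 d^2/ds^2[G(s)] with G(s) = 1/(s - 1):
differentiating 2 times and applying the sign gives 2/(s - 1)^3.

X(s) = 2/(s - 1)^3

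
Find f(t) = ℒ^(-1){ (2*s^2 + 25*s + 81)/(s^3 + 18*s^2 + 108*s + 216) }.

Factor the denominator: s^3 + 18*s^2 + 108*s + 216 = (s + 6)^3.
Partial fraction decomposition gives [2/(s + 6)] + [(s + 6)^(-2)] + [3/(s + 6)^3].
Invert each term: 2/(s + 6) ↔ 2e^(-6t); 1/(s + 6)^2 ↔ t·e^(-6t); 3/(s + 6)^3 ↔ (3/2)t^2·e^(-6t).

f(t) = 3*t^2*exp(-6*t)/2 + t*exp(-6*t) + 2*exp(-6*t)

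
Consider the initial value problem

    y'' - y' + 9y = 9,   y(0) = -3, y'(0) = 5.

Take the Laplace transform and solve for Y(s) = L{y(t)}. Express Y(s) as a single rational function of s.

Take the Laplace transform of both sides.
With L{y''} = s^2 Y - s·y(0) - y'(0) and L{y'} = sY - y(0), with y(0) = -3, y'(0) = 5: the LHS transforms to (s^2 - s + 9)Y - (-3*s + 8).
The right side is L{9} = 9/s.
So (s^2 - s + 9)Y = 9/s + (-3*s + 8).
Solve for Y(s) and write it as one ratio of polynomials.

Y(s) = (-3*s^2 + 8*s + 9)/(s^3 - s^2 + 9*s)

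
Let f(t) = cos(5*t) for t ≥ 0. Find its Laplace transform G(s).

G(s) = s/(s^2 + 25)

L{cos(5t)} = s/(s^2 + 25).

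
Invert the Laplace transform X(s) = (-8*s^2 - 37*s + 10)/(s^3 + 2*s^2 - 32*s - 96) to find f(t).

Factor the denominator: s^3 + 2*s^2 - 32*s - 96 = (s - 6)*(s + 4)^2.
Partial fraction decomposition gives [-3/(s + 4)] + [-3/(s + 4)^2] + [-5/(s - 6)].
Invert each term: -3/(s + 4) ↔ -3e^(-4t); -3/(s + 4)^2 ↔ -3t·e^(-4t); -5/(s - 6) ↔ -5e^(6t).

f(t) = -3*t*exp(-4*t) - 5*exp(6*t) - 3*exp(-4*t)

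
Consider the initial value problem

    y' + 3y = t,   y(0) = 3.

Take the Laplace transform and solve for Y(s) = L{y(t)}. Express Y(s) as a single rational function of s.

Transform both sides with L{·}.
The derivative rules (L{y'} = sY - y(0) = sY - 3) turn the left side into (s + 3)Y - (3).
The right side is L{t} = s^(-2).
So (s + 3)Y = s^(-2) + (3).
Solve for Y(s) and write it as one ratio of polynomials.

Y(s) = (3*s^2 + 1)/(s^3 + 3*s^2)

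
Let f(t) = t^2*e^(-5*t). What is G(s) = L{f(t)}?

L{e^(-5t)} = 1/(s + 5).
Then apply L{t^2·g(t)} = (-1)^2 d^2/ds^2[H(s)] with H(s) = 1/(s + 5):
differentiating 2 times and applying the sign gives 2/(s + 5)^3.

G(s) = 2/(s + 5)^3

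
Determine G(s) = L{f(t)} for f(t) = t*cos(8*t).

G(s) = (s - 8)*(s + 8)/(s^2 + 64)^2

L{cos(8t)} = s/(s^2 + 64).
Then apply L{t·g(t)} = -d/ds[H(s)] with H(s) = s/(s^2 + 64):
differentiating 1 time and applying the sign gives (s - 8)*(s + 8)/(s^2 + 64)^2.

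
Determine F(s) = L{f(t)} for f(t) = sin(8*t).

L{sin(8t)} = 8/(s^2 + 64).

F(s) = 8/(s^2 + 64)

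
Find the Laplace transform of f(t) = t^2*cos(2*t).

2*s*(s^2 - 12)/(s^2 + 4)^3

L{cos(2t)} = s/(s^2 + 4).
Then apply L{t^2·g(t)} = (-1)^2 d^2/ds^2[G(s)] with G(s) = s/(s^2 + 4):
differentiating 2 times and applying the sign gives 2*s*(s^2 - 12)/(s^2 + 4)^3.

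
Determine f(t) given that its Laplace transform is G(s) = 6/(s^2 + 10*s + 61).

Rewrite the denominator: s^2 + 10*s + 61 = (s + 5)^2 + 36.
The form in (s + 5) signals a first-shifting-theorem factor e^(-5t).
Since L{sin(6t)} = 6/(s^2 + 36), the inverse is e^(-5*t)*sin(6*t).

f(t) = exp(-5*t)*sin(6*t)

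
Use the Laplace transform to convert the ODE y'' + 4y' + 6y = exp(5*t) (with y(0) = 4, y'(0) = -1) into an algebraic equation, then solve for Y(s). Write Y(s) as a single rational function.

Y(s) = (4*s^2 - 5*s - 74)/(s^3 - s^2 - 14*s - 30)

Take the Laplace transform of both sides.
Using L{y''} = s^2 Y - s·y(0) - y'(0) and L{y'} = sY - y(0), with y(0) = 4, y'(0) = -1, the left side becomes (s^2 + 4*s + 6)Y - (4*s + 15).
The right side is L{exp(5*t)} = 1/(s - 5).
So (s^2 + 4*s + 6)Y = 1/(s - 5) + (4*s + 15).
Solve for Y(s) and write it as one ratio of polynomials.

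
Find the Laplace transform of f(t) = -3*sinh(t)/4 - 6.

-3/(4*(s^2 - 1)) - 6/s

Apply the Laplace transform termwise.
L{-6} = -6/s; (-3/4)·[L{sinh(t)} = 1/(s^2 - 1)].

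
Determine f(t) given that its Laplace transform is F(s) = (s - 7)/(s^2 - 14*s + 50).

f(t) = exp(7*t)*cos(t)

Rewrite the denominator: s^2 - 14*s + 50 = (s - 7)^2 + 1.
The form in (s - 7) signals a first-shifting-theorem factor e^(7t).
Since L{cos(t)} = s/(s^2 + 1), the inverse is e^(7*t)*cos(t).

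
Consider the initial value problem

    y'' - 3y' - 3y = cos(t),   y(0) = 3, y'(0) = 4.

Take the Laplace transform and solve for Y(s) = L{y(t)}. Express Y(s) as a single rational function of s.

Y(s) = (3*s^3 - 5*s^2 + 4*s - 5)/(s^4 - 3*s^3 - 2*s^2 - 3*s - 3)

Laplace-transform each side.
With L{y''} = s^2 Y - s·y(0) - y'(0) and L{y'} = sY - y(0), with y(0) = 3, y'(0) = 4: the LHS transforms to (s^2 - 3*s - 3)Y - (3*s - 5).
The right side is L{cos(t)} = s/(s^2 + 1).
So (s^2 - 3*s - 3)Y = s/(s^2 + 1) + (3*s - 5).
Solve for Y(s) and write it as one ratio of polynomials.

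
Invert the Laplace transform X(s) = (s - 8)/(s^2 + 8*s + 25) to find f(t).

f(t) = -4*exp(-4*t)*sin(3*t) + exp(-4*t)*cos(3*t)

Complete the square in the denominator: s^2 + 8*s + 25 = (s + 4)^2 + 3^2.
Split the numerator to match: s - 8 = 1·(s + 4) - 4·3.
Invert each term: 1·(s + 4)/((s + 4)^2 + 9) ↔ e^(-4t)cos(3t); -4·3/((s + 4)^2 + 9) ↔ -4e^(-4t)sin(3t).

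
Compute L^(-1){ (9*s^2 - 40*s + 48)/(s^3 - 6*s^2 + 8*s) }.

4*exp(4*t) - exp(2*t) + 6

Factor the denominator: s^3 - 6*s^2 + 8*s = s*(s - 4)*(s - 2).
Partial fraction decomposition gives [4/(s - 4)] + [-1/(s - 2)] + [6/s].
Invert each term: 4/(s - 4) ↔ 4e^(4t); -1/(s - 2) ↔ -e^(2t); 6/(s - 0) ↔ 6e^(0t).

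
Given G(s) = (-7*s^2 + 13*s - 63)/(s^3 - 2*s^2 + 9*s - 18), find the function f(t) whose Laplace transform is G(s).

Factor the denominator: s^3 - 2*s^2 + 9*s - 18 = (s - 2)*(s^2 + 9).
Partial fraction decomposition gives [-5/(s - 2)] + [-2*s/(s^2 + 9)] + [9/(s^2 + 9)].
Invert each term: -5/(s - 2) ↔ -5e^(2t); -2·s/(s^2 + 9) ↔ -2cos(3t); 3·3/(s^2 + 9) ↔ 3sin(3t).

f(t) = -5*exp(2*t) + 3*sin(3*t) - 2*cos(3*t)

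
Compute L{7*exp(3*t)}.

L{7} = 7/s.
By the first shifting theorem, multiplying by e^(3t) replaces s with s - 3.

7/(s - 3)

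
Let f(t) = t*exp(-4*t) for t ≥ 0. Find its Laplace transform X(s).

X(s) = (s + 4)^(-2)

L{e^(-4t)} = 1/(s + 4).
Then apply L{t·g(t)} = -d/ds[G(s)] with G(s) = 1/(s + 4):
differentiating 1 time and applying the sign gives (s + 4)^(-2).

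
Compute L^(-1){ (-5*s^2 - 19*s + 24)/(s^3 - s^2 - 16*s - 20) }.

Factor the denominator: s^3 - s^2 - 16*s - 20 = (s - 5)*(s + 2)^2.
Partial fraction decomposition gives [-1/(s + 2)] + [-6/(s + 2)^2] + [-4/(s - 5)].
Invert each term: -1/(s + 2) ↔ -e^(-2t); -6/(s + 2)^2 ↔ -6t·e^(-2t); -4/(s - 5) ↔ -4e^(5t).

-6*t*exp(-2*t) - 4*exp(5*t) - exp(-2*t)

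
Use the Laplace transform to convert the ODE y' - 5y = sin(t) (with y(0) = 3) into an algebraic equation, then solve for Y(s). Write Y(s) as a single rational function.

Take the Laplace transform of both sides.
With L{y'} = sY - y(0) = sY - 3: the LHS transforms to (s - 5)Y - (3).
The right side is L{sin(t)} = 1/(s^2 + 1).
So (s - 5)Y = 1/(s^2 + 1) + (3).
Divide through and combine into a single rational function.

Y(s) = (3*s^2 + 4)/(s^3 - 5*s^2 + s - 5)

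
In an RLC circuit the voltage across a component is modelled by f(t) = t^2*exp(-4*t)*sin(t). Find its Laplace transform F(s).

L{sin(t)} = 1/(s^2 + 1).
Multiplying by e^(-4t) shifts s → s + 4, so L{exp(-4*t)*sin(t)} = 1/((s + 4)^2 + 1).
Then apply L{t^2·g(t)} = (-1)^2 d^2/ds^2[G(s)] with G(s) = 1/((s + 4)^2 + 1):
differentiating 2 times and applying the sign gives 2*(3*s^2 + 24*s + 47)/(s^2 + 8*s + 17)^3.

F(s) = 2*(3*s^2 + 24*s + 47)/(s^2 + 8*s + 17)^3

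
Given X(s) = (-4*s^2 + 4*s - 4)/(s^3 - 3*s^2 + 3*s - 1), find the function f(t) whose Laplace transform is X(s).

f(t) = -2*t^2*exp(t) - 4*t*exp(t) - 4*exp(t)

Factor the denominator: s^3 - 3*s^2 + 3*s - 1 = (s - 1)^3.
Partial fraction decomposition gives [-4/(s - 1)] + [-4/(s - 1)^2] + [-4/(s - 1)^3].
Invert each term: -4/(s - 1) ↔ -4e^(t); -4/(s - 1)^2 ↔ -4t·e^(t); -4/(s - 1)^3 ↔ (-2)t^2·e^(t).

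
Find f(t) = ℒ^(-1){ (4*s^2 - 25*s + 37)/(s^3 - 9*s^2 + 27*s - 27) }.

Factor the denominator: s^3 - 9*s^2 + 27*s - 27 = (s - 3)^3.
Partial fraction decomposition gives [4/(s - 3)] + [-1/(s - 3)^2] + [-2/(s - 3)^3].
Invert each term: 4/(s - 3) ↔ 4e^(3t); -1/(s - 3)^2 ↔ -t·e^(3t); -2/(s - 3)^3 ↔ (-1)t^2·e^(3t).

f(t) = -t^2*exp(3*t) - t*exp(3*t) + 4*exp(3*t)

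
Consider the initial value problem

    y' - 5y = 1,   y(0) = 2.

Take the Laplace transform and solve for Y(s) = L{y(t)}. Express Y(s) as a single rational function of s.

Take the Laplace transform of both sides.
The derivative rules (L{y'} = sY - y(0) = sY - 2) turn the left side into (s - 5)Y - (2).
The right side is L{1} = 1/s.
So (s - 5)Y = 1/s + (2).
Isolate Y and clear denominators.

Y(s) = (2*s + 1)/(s^2 - 5*s)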